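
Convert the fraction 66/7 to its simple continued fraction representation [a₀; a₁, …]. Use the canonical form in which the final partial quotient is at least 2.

[9; 2, 3]

66 = 9·7 + 3, so a_0 = 9
7 = 2·3 + 1, so a_1 = 2
3 = 3·1 + 0, so a_2 = 3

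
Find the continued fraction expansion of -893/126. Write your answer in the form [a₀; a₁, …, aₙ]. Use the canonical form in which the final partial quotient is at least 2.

Apply division with remainder until the remainder is 0:
⌊-893/126⌋ = -8, remainder 115
⌊126/115⌋ = 1, remainder 11
⌊115/11⌋ = 10, remainder 5
⌊11/5⌋ = 2, remainder 1
⌊5/1⌋ = 5, remainder 0

[-8; 1, 10, 2, 5]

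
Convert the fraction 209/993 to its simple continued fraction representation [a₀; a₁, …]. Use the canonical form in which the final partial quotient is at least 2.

[0; 4, 1, 3, 52]

209 = 0·993 + 209, so a_0 = 0
993 = 4·209 + 157, so a_1 = 4
209 = 1·157 + 52, so a_2 = 1
157 = 3·52 + 1, so a_3 = 3
52 = 52·1 + 0, so a_4 = 52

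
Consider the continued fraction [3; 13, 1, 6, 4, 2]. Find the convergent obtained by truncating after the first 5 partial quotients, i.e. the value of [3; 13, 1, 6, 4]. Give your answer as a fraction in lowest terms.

1235/402

Work from the innermost term outward:
Start with 4.
6 + 1/(4/1) = 6 + 1/4 = 25/4
1 + 1/(25/4) = 1 + 4/25 = 29/25
13 + 1/(29/25) = 13 + 25/29 = 402/29
3 + 1/(402/29) = 3 + 29/402 = 1235/402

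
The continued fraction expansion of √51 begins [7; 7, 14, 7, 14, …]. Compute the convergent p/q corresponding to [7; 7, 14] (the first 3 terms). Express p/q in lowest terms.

707/99

Start with 14.
7 + 1/(14/1) = 7 + 1/14 = 99/14
7 + 1/(99/14) = 7 + 14/99 = 707/99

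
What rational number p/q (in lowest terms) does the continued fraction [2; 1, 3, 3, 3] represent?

Use the convergent recurrence hₖ = aₖ·hₖ₋₁ + hₖ₋₂ (and likewise for the denominators kₖ):
a_0 = 2: 2/1
a_1 = 1: 3/1
a_2 = 3: 11/4
a_3 = 3: 36/13
a_4 = 3: 119/43

119/43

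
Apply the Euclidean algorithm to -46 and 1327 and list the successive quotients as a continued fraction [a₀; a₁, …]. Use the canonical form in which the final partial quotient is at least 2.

[-1; 1, 27, 1, 5, 1, 1, 3]

⌊-46/1327⌋ = -1, remainder 1281
⌊1327/1281⌋ = 1, remainder 46
⌊1281/46⌋ = 27, remainder 39
⌊46/39⌋ = 1, remainder 7
⌊39/7⌋ = 5, remainder 4
⌊7/4⌋ = 1, remainder 3
⌊4/3⌋ = 1, remainder 1
⌊3/1⌋ = 3, remainder 0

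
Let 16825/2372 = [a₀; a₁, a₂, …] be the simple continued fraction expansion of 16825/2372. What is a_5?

2

Run the Euclidean algorithm, recording each quotient:
⌊16825/2372⌋ = 7, remainder 221
⌊2372/221⌋ = 10, remainder 162
⌊221/162⌋ = 1, remainder 59
⌊162/59⌋ = 2, remainder 44
⌊59/44⌋ = 1, remainder 15
⌊44/15⌋ = 2, remainder 14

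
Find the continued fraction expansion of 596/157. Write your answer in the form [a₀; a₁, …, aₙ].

[3; 1, 3, 1, 9, 1, 2]

596 ÷ 157 → quotient 3, remainder 125
157 ÷ 125 → quotient 1, remainder 32
125 ÷ 32 → quotient 3, remainder 29
32 ÷ 29 → quotient 1, remainder 3
29 ÷ 3 → quotient 9, remainder 2
3 ÷ 2 → quotient 1, remainder 1
2 ÷ 1 → quotient 2, remainder 0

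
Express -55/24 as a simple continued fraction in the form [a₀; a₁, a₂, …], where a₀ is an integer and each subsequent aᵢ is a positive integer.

-55 ÷ 24 → quotient -3, remainder 17
24 ÷ 17 → quotient 1, remainder 7
17 ÷ 7 → quotient 2, remainder 3
7 ÷ 3 → quotient 2, remainder 1
3 ÷ 1 → quotient 3, remainder 0

[-3; 1, 2, 2, 3]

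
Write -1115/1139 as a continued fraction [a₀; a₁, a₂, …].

[-1; 47, 2, 5, 2]

-1115 = -1·1139 + 24, so a_0 = -1
1139 = 47·24 + 11, so a_1 = 47
24 = 2·11 + 2, so a_2 = 2
11 = 5·2 + 1, so a_3 = 5
2 = 2·1 + 0, so a_4 = 2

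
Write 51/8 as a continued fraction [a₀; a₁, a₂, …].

Apply division with remainder until the remainder is 0:
51 ÷ 8 → quotient 6, remainder 3
8 ÷ 3 → quotient 2, remainder 2
3 ÷ 2 → quotient 1, remainder 1
2 ÷ 1 → quotient 2, remainder 0

[6; 2, 1, 2]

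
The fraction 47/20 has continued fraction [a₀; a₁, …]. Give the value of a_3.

47 ÷ 20 → quotient 2, remainder 7
20 ÷ 7 → quotient 2, remainder 6
7 ÷ 6 → quotient 1, remainder 1
6 ÷ 1 → quotient 6, remainder 0

6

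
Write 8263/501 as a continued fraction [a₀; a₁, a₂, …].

Run the Euclidean algorithm, recording each quotient:
8263 = 16·501 + 247, so a_0 = 16
501 = 2·247 + 7, so a_1 = 2
247 = 35·7 + 2, so a_2 = 35
7 = 3·2 + 1, so a_3 = 3
2 = 2·1 + 0, so a_4 = 2

[16; 2, 35, 3, 2]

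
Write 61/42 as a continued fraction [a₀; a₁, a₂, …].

61 ÷ 42 → quotient 1, remainder 19
42 ÷ 19 → quotient 2, remainder 4
19 ÷ 4 → quotient 4, remainder 3
4 ÷ 3 → quotient 1, remainder 1
3 ÷ 1 → quotient 3, remainder 0

[1; 2, 4, 1, 3]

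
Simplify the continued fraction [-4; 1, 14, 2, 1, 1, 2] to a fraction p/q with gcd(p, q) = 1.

a_0 = -4: -4/1
a_1 = 1: -3/1
a_2 = 14: -46/15
a_3 = 2: -95/31
a_4 = 1: -141/46
a_5 = 1: -236/77
a_6 = 2: -613/200

-613/200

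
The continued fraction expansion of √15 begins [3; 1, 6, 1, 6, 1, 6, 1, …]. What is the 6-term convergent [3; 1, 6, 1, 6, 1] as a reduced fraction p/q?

244/63

Start with 1.
6 + 1/(1/1) = 6 + 1/1 = 7/1
1 + 1/(7/1) = 1 + 1/7 = 8/7
6 + 1/(8/7) = 6 + 7/8 = 55/8
1 + 1/(55/8) = 1 + 8/55 = 63/55
3 + 1/(63/55) = 3 + 55/63 = 244/63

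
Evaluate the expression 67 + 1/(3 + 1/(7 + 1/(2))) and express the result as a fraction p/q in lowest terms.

3164/47

Start with 2.
7 + 1/(2/1) = 7 + 1/2 = 15/2
3 + 1/(15/2) = 3 + 2/15 = 47/15
67 + 1/(47/15) = 67 + 15/47 = 3164/47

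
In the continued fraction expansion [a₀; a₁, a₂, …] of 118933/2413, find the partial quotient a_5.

3

Repeatedly divide and take the remainder:
⌊118933/2413⌋ = 49, remainder 696
⌊2413/696⌋ = 3, remainder 325
⌊696/325⌋ = 2, remainder 46
⌊325/46⌋ = 7, remainder 3
⌊46/3⌋ = 15, remainder 1
⌊3/1⌋ = 3, remainder 0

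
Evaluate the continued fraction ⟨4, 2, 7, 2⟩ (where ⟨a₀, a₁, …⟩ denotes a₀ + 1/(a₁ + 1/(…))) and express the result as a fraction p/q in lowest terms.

143/32

a_0 = 4: 4/1
a_1 = 2: 9/2
a_2 = 7: 67/15
a_3 = 2: 143/32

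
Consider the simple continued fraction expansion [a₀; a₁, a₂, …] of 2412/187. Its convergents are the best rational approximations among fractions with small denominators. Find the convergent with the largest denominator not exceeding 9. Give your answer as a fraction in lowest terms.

116/9

a_0 = 12: 12/1  (≤ bound)
a_1 = 1: 13/1  (≤ bound)
a_2 = 8: 116/9  (≤ bound)
a_3 = 1: 129/10  (> 9, stop)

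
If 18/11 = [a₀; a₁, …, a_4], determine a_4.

3

18 ÷ 11 → quotient 1, remainder 7
11 ÷ 7 → quotient 1, remainder 4
7 ÷ 4 → quotient 1, remainder 3
4 ÷ 3 → quotient 1, remainder 1
3 ÷ 1 → quotient 3, remainder 0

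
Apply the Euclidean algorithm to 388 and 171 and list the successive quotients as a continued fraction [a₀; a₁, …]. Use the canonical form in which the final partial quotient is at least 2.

[2; 3, 1, 2, 1, 1, 6]

388 ÷ 171 → quotient 2, remainder 46
171 ÷ 46 → quotient 3, remainder 33
46 ÷ 33 → quotient 1, remainder 13
33 ÷ 13 → quotient 2, remainder 7
13 ÷ 7 → quotient 1, remainder 6
7 ÷ 6 → quotient 1, remainder 1
6 ÷ 1 → quotient 6, remainder 0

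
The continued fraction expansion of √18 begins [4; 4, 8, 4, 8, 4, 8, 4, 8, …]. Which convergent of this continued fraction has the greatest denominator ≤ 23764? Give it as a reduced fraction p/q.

List convergents until the denominator exceeds the bound:
a_0 = 4: 4/1  (≤ bound)
a_1 = 4: 17/4  (≤ bound)
a_2 = 8: 140/33  (≤ bound)
a_3 = 4: 577/136  (≤ bound)
a_4 = 8: 4756/1121  (≤ bound)
a_5 = 4: 19601/4620  (≤ bound)
a_6 = 8: 161564/38081  (> 23764, stop)

19601/4620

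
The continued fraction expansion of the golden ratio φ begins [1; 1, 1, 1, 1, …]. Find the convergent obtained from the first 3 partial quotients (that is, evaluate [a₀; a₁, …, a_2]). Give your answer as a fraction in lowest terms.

Compute successive convergents:
a_0 = 1: 1/1
a_1 = 1: 2/1
a_2 = 1: 3/2

3/2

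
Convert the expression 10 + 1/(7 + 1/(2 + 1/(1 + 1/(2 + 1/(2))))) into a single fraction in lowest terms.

Start with 2.
2 + 1/(2/1) = 2 + 1/2 = 5/2
1 + 1/(5/2) = 1 + 2/5 = 7/5
2 + 1/(7/5) = 2 + 5/7 = 19/7
7 + 1/(19/7) = 7 + 7/19 = 140/19
10 + 1/(140/19) = 10 + 19/140 = 1419/140

1419/140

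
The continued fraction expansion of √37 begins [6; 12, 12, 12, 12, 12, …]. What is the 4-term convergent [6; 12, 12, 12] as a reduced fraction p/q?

10657/1752

a_0 = 6: 6/1
a_1 = 12: 73/12
a_2 = 12: 882/145
a_3 = 12: 10657/1752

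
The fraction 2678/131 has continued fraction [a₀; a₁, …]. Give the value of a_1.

2

Repeatedly divide and take the remainder:
2678 = 20·131 + 58, so a_0 = 20
131 = 2·58 + 15, so a_1 = 2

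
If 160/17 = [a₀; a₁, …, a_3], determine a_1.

2

160 ÷ 17 → quotient 9, remainder 7
17 ÷ 7 → quotient 2, remainder 3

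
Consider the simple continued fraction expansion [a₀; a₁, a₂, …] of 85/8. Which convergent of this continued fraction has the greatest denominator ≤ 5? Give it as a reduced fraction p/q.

List convergents until the denominator exceeds the bound:
a_0 = 10: 10/1  (≤ bound)
a_1 = 1: 11/1  (≤ bound)
a_2 = 1: 21/2  (≤ bound)
a_3 = 1: 32/3  (≤ bound)
a_4 = 2: 85/8  (> 5, stop)

32/3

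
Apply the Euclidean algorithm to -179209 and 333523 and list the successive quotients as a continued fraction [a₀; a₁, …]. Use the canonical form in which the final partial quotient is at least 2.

Run the Euclidean algorithm, recording each quotient:
⌊-179209/333523⌋ = -1, remainder 154314
⌊333523/154314⌋ = 2, remainder 24895
⌊154314/24895⌋ = 6, remainder 4944
⌊24895/4944⌋ = 5, remainder 175
⌊4944/175⌋ = 28, remainder 44
⌊175/44⌋ = 3, remainder 43
⌊44/43⌋ = 1, remainder 1
⌊43/1⌋ = 43, remainder 0

[-1; 2, 6, 5, 28, 3, 1, 43]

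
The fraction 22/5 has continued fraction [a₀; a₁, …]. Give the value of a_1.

Run the Euclidean algorithm, recording each quotient:
⌊22/5⌋ = 4, remainder 2
⌊5/2⌋ = 2, remainder 1

2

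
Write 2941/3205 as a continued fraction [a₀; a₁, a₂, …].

2941 ÷ 3205 → quotient 0, remainder 2941
3205 ÷ 2941 → quotient 1, remainder 264
2941 ÷ 264 → quotient 11, remainder 37
264 ÷ 37 → quotient 7, remainder 5
37 ÷ 5 → quotient 7, remainder 2
5 ÷ 2 → quotient 2, remainder 1
2 ÷ 1 → quotient 2, remainder 0

[0; 1, 11, 7, 7, 2, 2]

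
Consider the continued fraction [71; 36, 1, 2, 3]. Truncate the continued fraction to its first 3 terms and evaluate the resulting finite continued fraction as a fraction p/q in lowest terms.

2628/37

a_0 = 71: 71/1
a_1 = 36: 2557/36
a_2 = 1: 2628/37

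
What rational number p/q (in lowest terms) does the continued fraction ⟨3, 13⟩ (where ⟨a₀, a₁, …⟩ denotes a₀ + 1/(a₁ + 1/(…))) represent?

Start with 13.
3 + 1/(13/1) = 3 + 1/13 = 40/13

40/13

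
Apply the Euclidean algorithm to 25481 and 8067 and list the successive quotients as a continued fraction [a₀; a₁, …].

Run the Euclidean algorithm, recording each quotient:
⌊25481/8067⌋ = 3, remainder 1280
⌊8067/1280⌋ = 6, remainder 387
⌊1280/387⌋ = 3, remainder 119
⌊387/119⌋ = 3, remainder 30
⌊119/30⌋ = 3, remainder 29
⌊30/29⌋ = 1, remainder 1
⌊29/1⌋ = 29, remainder 0

[3; 6, 3, 3, 3, 1, 29]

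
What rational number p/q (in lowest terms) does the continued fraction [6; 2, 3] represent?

Starting at the tail and folding back:
Start with 3.
2 + 1/(3/1) = 2 + 1/3 = 7/3
6 + 1/(7/3) = 6 + 3/7 = 45/7

45/7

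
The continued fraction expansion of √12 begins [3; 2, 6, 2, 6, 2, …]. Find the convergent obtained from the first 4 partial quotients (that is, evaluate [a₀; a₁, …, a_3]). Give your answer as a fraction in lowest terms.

Use the convergent recurrence hₖ = aₖ·hₖ₋₁ + hₖ₋₂ (and likewise for the denominators kₖ):
a_0 = 3: 3/1
a_1 = 2: 7/2
a_2 = 6: 45/13
a_3 = 2: 97/28

97/28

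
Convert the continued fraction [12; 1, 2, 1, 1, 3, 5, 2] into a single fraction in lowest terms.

a_0 = 12: 12/1
a_1 = 1: 13/1
a_2 = 2: 38/3
a_3 = 1: 51/4
a_4 = 1: 89/7
a_5 = 3: 318/25
a_6 = 5: 1679/132
a_7 = 2: 3676/289

3676/289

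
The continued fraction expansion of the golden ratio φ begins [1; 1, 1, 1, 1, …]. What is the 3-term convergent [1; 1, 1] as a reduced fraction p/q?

a_0 = 1: 1/1
a_1 = 1: 2/1
a_2 = 1: 3/2

3/2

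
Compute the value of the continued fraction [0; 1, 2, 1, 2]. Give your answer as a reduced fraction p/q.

Starting at the tail and folding back:
Start with 2.
1 + 1/(2/1) = 1 + 1/2 = 3/2
2 + 1/(3/2) = 2 + 2/3 = 8/3
1 + 1/(8/3) = 1 + 3/8 = 11/8
0 + 1/(11/8) = 0 + 8/11 = 8/11

8/11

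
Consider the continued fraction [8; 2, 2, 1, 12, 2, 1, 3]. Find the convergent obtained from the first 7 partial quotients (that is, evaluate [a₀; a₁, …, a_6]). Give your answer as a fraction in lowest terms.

Compute successive convergents:
a_0 = 8: 8/1
a_1 = 2: 17/2
a_2 = 2: 42/5
a_3 = 1: 59/7
a_4 = 12: 750/89
a_5 = 2: 1559/185
a_6 = 1: 2309/274

2309/274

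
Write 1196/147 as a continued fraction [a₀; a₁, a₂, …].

[8; 7, 2, 1, 6]

Run the Euclidean algorithm, recording each quotient:
1196 = 8·147 + 20, so a_0 = 8
147 = 7·20 + 7, so a_1 = 7
20 = 2·7 + 6, so a_2 = 2
7 = 1·6 + 1, so a_3 = 1
6 = 6·1 + 0, so a_4 = 6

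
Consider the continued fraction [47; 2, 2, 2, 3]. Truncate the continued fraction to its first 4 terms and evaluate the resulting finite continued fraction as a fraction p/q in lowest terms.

Starting at the tail and folding back:
Start with 2.
2 + 1/(2/1) = 2 + 1/2 = 5/2
2 + 1/(5/2) = 2 + 2/5 = 12/5
47 + 1/(12/5) = 47 + 5/12 = 569/12

569/12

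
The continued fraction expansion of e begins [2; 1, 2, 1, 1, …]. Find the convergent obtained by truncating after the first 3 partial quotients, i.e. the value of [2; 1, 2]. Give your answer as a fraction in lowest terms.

Start with 2.
1 + 1/(2/1) = 1 + 1/2 = 3/2
2 + 1/(3/2) = 2 + 2/3 = 8/3

8/3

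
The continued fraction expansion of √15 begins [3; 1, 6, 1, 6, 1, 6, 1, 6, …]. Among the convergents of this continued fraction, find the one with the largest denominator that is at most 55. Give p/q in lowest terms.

213/55

a_0 = 3: 3/1  (≤ bound)
a_1 = 1: 4/1  (≤ bound)
a_2 = 6: 27/7  (≤ bound)
a_3 = 1: 31/8  (≤ bound)
a_4 = 6: 213/55  (≤ bound)
a_5 = 1: 244/63  (> 55, stop)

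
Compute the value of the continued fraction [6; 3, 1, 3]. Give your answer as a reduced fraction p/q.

94/15

Starting at the tail and folding back:
Start with 3.
1 + 1/(3/1) = 1 + 1/3 = 4/3
3 + 1/(4/3) = 3 + 3/4 = 15/4
6 + 1/(15/4) = 6 + 4/15 = 94/15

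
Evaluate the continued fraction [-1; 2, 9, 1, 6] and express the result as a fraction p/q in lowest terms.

a_0 = -1: -1/1
a_1 = 2: -1/2
a_2 = 9: -10/19
a_3 = 1: -11/21
a_4 = 6: -76/145

-76/145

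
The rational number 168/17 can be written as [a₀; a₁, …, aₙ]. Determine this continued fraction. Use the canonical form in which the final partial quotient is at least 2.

[9; 1, 7, 2]

168 ÷ 17 → quotient 9, remainder 15
17 ÷ 15 → quotient 1, remainder 2
15 ÷ 2 → quotient 7, remainder 1
2 ÷ 1 → quotient 2, remainder 0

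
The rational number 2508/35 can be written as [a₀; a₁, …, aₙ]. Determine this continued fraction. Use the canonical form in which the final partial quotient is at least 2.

[71; 1, 1, 1, 11]

2508 ÷ 35 → quotient 71, remainder 23
35 ÷ 23 → quotient 1, remainder 12
23 ÷ 12 → quotient 1, remainder 11
12 ÷ 11 → quotient 1, remainder 1
11 ÷ 1 → quotient 11, remainder 0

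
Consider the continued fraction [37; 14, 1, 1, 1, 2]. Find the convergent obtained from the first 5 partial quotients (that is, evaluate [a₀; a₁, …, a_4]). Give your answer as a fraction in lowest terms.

a_0 = 37: 37/1
a_1 = 14: 519/14
a_2 = 1: 556/15
a_3 = 1: 1075/29
a_4 = 1: 1631/44

1631/44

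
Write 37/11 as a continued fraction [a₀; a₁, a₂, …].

[3; 2, 1, 3]

37 ÷ 11 → quotient 3, remainder 4
11 ÷ 4 → quotient 2, remainder 3
4 ÷ 3 → quotient 1, remainder 1
3 ÷ 1 → quotient 3, remainder 0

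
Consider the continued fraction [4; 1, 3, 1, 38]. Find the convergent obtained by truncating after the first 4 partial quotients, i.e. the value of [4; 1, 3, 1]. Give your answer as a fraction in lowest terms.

24/5

a_0 = 4: 4/1
a_1 = 1: 5/1
a_2 = 3: 19/4
a_3 = 1: 24/5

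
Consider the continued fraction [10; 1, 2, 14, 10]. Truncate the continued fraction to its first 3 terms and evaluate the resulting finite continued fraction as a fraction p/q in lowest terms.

Work from the innermost term outward:
Start with 2.
1 + 1/(2/1) = 1 + 1/2 = 3/2
10 + 1/(3/2) = 10 + 2/3 = 32/3

32/3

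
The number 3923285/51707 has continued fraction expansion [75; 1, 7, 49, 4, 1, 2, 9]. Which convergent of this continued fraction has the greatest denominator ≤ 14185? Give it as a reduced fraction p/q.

a_0 = 75: 75/1  (≤ bound)
a_1 = 1: 76/1  (≤ bound)
a_2 = 7: 607/8  (≤ bound)
a_3 = 49: 29819/393  (≤ bound)
a_4 = 4: 119883/1580  (≤ bound)
a_5 = 1: 149702/1973  (≤ bound)
a_6 = 2: 419287/5526  (≤ bound)
a_7 = 9: 3923285/51707  (> 14185, stop)

419287/5526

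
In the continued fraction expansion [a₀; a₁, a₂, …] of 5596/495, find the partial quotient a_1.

3

⌊5596/495⌋ = 11, remainder 151
⌊495/151⌋ = 3, remainder 42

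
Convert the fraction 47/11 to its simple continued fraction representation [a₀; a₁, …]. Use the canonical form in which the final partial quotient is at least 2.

[4; 3, 1, 2]

Apply division with remainder until the remainder is 0:
47 = 4·11 + 3, so a_0 = 4
11 = 3·3 + 2, so a_1 = 3
3 = 1·2 + 1, so a_2 = 1
2 = 2·1 + 0, so a_3 = 2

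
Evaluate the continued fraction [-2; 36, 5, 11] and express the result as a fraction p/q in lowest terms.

-3998/2027

a_0 = -2: -2/1
a_1 = 36: -71/36
a_2 = 5: -357/181
a_3 = 11: -3998/2027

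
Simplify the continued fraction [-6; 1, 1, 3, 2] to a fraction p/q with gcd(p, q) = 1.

-87/16

a_0 = -6: -6/1
a_1 = 1: -5/1
a_2 = 1: -11/2
a_3 = 3: -38/7
a_4 = 2: -87/16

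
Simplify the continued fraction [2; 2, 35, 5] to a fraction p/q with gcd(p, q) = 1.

890/357

Collapse the nested fraction from the inside out:
Start with 5.
35 + 1/(5/1) = 35 + 1/5 = 176/5
2 + 1/(176/5) = 2 + 5/176 = 357/176
2 + 1/(357/176) = 2 + 176/357 = 890/357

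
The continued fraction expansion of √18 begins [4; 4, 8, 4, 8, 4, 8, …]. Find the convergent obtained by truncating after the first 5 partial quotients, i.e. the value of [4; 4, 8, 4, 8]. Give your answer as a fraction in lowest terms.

4756/1121

Compute successive convergents:
a_0 = 4: 4/1
a_1 = 4: 17/4
a_2 = 8: 140/33
a_3 = 4: 577/136
a_4 = 8: 4756/1121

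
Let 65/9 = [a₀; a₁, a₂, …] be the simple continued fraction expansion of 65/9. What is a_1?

⌊65/9⌋ = 7, remainder 2
⌊9/2⌋ = 4, remainder 1

4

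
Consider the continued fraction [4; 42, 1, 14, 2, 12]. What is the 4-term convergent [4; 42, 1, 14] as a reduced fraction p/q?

a_0 = 4: 4/1
a_1 = 42: 169/42
a_2 = 1: 173/43
a_3 = 14: 2591/644

2591/644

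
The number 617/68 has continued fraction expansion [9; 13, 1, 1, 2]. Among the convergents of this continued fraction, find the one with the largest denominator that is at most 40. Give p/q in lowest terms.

a_0 = 9: 9/1  (≤ bound)
a_1 = 13: 118/13  (≤ bound)
a_2 = 1: 127/14  (≤ bound)
a_3 = 1: 245/27  (≤ bound)
a_4 = 2: 617/68  (> 40, stop)

245/27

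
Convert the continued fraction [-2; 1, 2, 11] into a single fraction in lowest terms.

a_0 = -2: -2/1
a_1 = 1: -1/1
a_2 = 2: -4/3
a_3 = 11: -45/34

-45/34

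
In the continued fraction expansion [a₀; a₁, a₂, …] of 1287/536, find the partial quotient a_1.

2

1287 ÷ 536 → quotient 2, remainder 215
536 ÷ 215 → quotient 2, remainder 106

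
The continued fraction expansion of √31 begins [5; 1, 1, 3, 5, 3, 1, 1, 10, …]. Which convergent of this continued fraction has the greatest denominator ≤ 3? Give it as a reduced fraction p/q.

11/2

List convergents until the denominator exceeds the bound:
a_0 = 5: 5/1  (≤ bound)
a_1 = 1: 6/1  (≤ bound)
a_2 = 1: 11/2  (≤ bound)
a_3 = 3: 39/7  (> 3, stop)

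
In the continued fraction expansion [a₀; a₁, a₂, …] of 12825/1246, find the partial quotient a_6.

1

Apply division with remainder until the remainder is 0:
12825 ÷ 1246 → quotient 10, remainder 365
1246 ÷ 365 → quotient 3, remainder 151
365 ÷ 151 → quotient 2, remainder 63
151 ÷ 63 → quotient 2, remainder 25
63 ÷ 25 → quotient 2, remainder 13
25 ÷ 13 → quotient 1, remainder 12
13 ÷ 12 → quotient 1, remainder 1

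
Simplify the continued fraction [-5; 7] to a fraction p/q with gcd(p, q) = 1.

a_0 = -5: -5/1
a_1 = 7: -34/7

-34/7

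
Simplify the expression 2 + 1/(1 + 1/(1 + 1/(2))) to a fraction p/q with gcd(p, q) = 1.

a_0 = 2: 2/1
a_1 = 1: 3/1
a_2 = 1: 5/2
a_3 = 2: 13/5

13/5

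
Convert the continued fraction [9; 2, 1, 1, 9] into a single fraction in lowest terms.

a_0 = 9: 9/1
a_1 = 2: 19/2
a_2 = 1: 28/3
a_3 = 1: 47/5
a_4 = 9: 451/48

451/48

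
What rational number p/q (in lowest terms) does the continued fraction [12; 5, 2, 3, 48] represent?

22358/1835

a_0 = 12: 12/1
a_1 = 5: 61/5
a_2 = 2: 134/11
a_3 = 3: 463/38
a_4 = 48: 22358/1835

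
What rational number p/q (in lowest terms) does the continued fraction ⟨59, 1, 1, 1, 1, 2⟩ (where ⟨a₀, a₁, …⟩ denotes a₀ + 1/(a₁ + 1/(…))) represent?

Start with 2.
1 + 1/(2/1) = 1 + 1/2 = 3/2
1 + 1/(3/2) = 1 + 2/3 = 5/3
1 + 1/(5/3) = 1 + 3/5 = 8/5
1 + 1/(8/5) = 1 + 5/8 = 13/8
59 + 1/(13/8) = 59 + 8/13 = 775/13

775/13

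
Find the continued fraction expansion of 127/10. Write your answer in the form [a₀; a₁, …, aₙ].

[12; 1, 2, 3]

127 ÷ 10 → quotient 12, remainder 7
10 ÷ 7 → quotient 1, remainder 3
7 ÷ 3 → quotient 2, remainder 1
3 ÷ 1 → quotient 3, remainder 0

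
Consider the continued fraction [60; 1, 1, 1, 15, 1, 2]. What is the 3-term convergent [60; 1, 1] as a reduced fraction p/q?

Starting at the tail and folding back:
Start with 1.
1 + 1/(1/1) = 1 + 1/1 = 2/1
60 + 1/(2/1) = 60 + 1/2 = 121/2

121/2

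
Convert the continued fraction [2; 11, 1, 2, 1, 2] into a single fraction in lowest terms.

269/129

a_0 = 2: 2/1
a_1 = 11: 23/11
a_2 = 1: 25/12
a_3 = 2: 73/35
a_4 = 1: 98/47
a_5 = 2: 269/129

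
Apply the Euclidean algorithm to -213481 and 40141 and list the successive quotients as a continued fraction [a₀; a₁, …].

-213481 ÷ 40141 → quotient -6, remainder 27365
40141 ÷ 27365 → quotient 1, remainder 12776
27365 ÷ 12776 → quotient 2, remainder 1813
12776 ÷ 1813 → quotient 7, remainder 85
1813 ÷ 85 → quotient 21, remainder 28
85 ÷ 28 → quotient 3, remainder 1
28 ÷ 1 → quotient 28, remainder 0

[-6; 1, 2, 7, 21, 3, 28]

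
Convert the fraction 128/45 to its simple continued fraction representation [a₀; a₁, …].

128 = 2·45 + 38, so a_0 = 2
45 = 1·38 + 7, so a_1 = 1
38 = 5·7 + 3, so a_2 = 5
7 = 2·3 + 1, so a_3 = 2
3 = 3·1 + 0, so a_4 = 3

[2; 1, 5, 2, 3]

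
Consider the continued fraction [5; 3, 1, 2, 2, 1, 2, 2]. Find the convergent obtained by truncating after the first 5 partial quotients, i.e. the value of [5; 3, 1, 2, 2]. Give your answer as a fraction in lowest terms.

137/26

Compute successive convergents:
a_0 = 5: 5/1
a_1 = 3: 16/3
a_2 = 1: 21/4
a_3 = 2: 58/11
a_4 = 2: 137/26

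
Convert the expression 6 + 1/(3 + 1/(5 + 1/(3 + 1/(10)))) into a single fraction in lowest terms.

3321/526

a_0 = 6: 6/1
a_1 = 3: 19/3
a_2 = 5: 101/16
a_3 = 3: 322/51
a_4 = 10: 3321/526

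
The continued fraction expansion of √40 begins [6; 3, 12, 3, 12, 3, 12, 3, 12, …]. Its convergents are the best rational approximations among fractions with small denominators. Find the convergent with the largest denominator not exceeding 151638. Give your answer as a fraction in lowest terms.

a_0 = 6: 6/1  (≤ bound)
a_1 = 3: 19/3  (≤ bound)
a_2 = 12: 234/37  (≤ bound)
a_3 = 3: 721/114  (≤ bound)
a_4 = 12: 8886/1405  (≤ bound)
a_5 = 3: 27379/4329  (≤ bound)
a_6 = 12: 337434/53353  (≤ bound)
a_7 = 3: 1039681/164388  (> 151638, stop)

337434/53353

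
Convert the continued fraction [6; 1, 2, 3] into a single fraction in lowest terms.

Build up convergents one term at a time:
a_0 = 6: 6/1
a_1 = 1: 7/1
a_2 = 2: 20/3
a_3 = 3: 67/10

67/10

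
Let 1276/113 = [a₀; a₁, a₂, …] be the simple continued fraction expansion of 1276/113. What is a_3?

2

1276 ÷ 113 → quotient 11, remainder 33
113 ÷ 33 → quotient 3, remainder 14
33 ÷ 14 → quotient 2, remainder 5
14 ÷ 5 → quotient 2, remainder 4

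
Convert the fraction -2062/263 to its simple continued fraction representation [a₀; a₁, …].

[-8; 6, 3, 1, 4, 2]

Run the Euclidean algorithm, recording each quotient:
-2062 ÷ 263 → quotient -8, remainder 42
263 ÷ 42 → quotient 6, remainder 11
42 ÷ 11 → quotient 3, remainder 9
11 ÷ 9 → quotient 1, remainder 2
9 ÷ 2 → quotient 4, remainder 1
2 ÷ 1 → quotient 2, remainder 0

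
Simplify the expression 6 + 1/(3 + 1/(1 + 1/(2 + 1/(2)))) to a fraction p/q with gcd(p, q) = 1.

Work from the innermost term outward:
Start with 2.
2 + 1/(2/1) = 2 + 1/2 = 5/2
1 + 1/(5/2) = 1 + 2/5 = 7/5
3 + 1/(7/5) = 3 + 5/7 = 26/7
6 + 1/(26/7) = 6 + 7/26 = 163/26

163/26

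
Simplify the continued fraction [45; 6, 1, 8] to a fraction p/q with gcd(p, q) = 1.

2799/62

Compute successive convergents:
a_0 = 45: 45/1
a_1 = 6: 271/6
a_2 = 1: 316/7
a_3 = 8: 2799/62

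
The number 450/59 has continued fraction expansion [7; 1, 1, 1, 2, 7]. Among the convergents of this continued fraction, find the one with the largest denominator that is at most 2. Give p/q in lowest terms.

a_0 = 7: 7/1  (≤ bound)
a_1 = 1: 8/1  (≤ bound)
a_2 = 1: 15/2  (≤ bound)
a_3 = 1: 23/3  (> 2, stop)

15/2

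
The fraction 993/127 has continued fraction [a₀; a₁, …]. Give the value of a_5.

Apply division with remainder until the remainder is 0:
993 = 7·127 + 104, so a_0 = 7
127 = 1·104 + 23, so a_1 = 1
104 = 4·23 + 12, so a_2 = 4
23 = 1·12 + 11, so a_3 = 1
12 = 1·11 + 1, so a_4 = 1
11 = 11·1 + 0, so a_5 = 11

11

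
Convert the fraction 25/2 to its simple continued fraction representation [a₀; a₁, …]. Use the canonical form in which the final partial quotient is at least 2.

[12; 2]

25 ÷ 2 → quotient 12, remainder 1
2 ÷ 1 → quotient 2, remainder 0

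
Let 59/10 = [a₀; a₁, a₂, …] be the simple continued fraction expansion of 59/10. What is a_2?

9

Run the Euclidean algorithm, recording each quotient:
59 = 5·10 + 9, so a_0 = 5
10 = 1·9 + 1, so a_1 = 1
9 = 9·1 + 0, so a_2 = 9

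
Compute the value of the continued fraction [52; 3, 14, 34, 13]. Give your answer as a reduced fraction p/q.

998791/19088

Start with 13.
34 + 1/(13/1) = 34 + 1/13 = 443/13
14 + 1/(443/13) = 14 + 13/443 = 6215/443
3 + 1/(6215/443) = 3 + 443/6215 = 19088/6215
52 + 1/(19088/6215) = 52 + 6215/19088 = 998791/19088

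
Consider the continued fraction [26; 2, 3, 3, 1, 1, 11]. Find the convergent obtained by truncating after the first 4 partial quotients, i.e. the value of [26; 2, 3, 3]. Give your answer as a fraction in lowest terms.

Collapse the nested fraction from the inside out:
Start with 3.
3 + 1/(3/1) = 3 + 1/3 = 10/3
2 + 1/(10/3) = 2 + 3/10 = 23/10
26 + 1/(23/10) = 26 + 10/23 = 608/23

608/23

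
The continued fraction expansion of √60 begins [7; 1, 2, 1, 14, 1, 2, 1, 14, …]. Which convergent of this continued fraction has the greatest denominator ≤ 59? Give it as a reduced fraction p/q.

457/59

a_0 = 7: 7/1  (≤ bound)
a_1 = 1: 8/1  (≤ bound)
a_2 = 2: 23/3  (≤ bound)
a_3 = 1: 31/4  (≤ bound)
a_4 = 14: 457/59  (≤ bound)
a_5 = 1: 488/63  (> 59, stop)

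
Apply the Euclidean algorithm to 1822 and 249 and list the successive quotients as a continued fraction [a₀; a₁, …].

[7; 3, 6, 1, 1, 2, 2]

1822 ÷ 249 → quotient 7, remainder 79
249 ÷ 79 → quotient 3, remainder 12
79 ÷ 12 → quotient 6, remainder 7
12 ÷ 7 → quotient 1, remainder 5
7 ÷ 5 → quotient 1, remainder 2
5 ÷ 2 → quotient 2, remainder 1
2 ÷ 1 → quotient 2, remainder 0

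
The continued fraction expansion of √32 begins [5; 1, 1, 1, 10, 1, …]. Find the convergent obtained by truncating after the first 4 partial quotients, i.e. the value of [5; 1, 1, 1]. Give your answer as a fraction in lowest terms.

17/3

Compute successive convergents:
a_0 = 5: 5/1
a_1 = 1: 6/1
a_2 = 1: 11/2
a_3 = 1: 17/3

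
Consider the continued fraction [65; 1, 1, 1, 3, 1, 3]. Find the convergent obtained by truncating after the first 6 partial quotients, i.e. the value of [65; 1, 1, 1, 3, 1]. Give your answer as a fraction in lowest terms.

919/14

a_0 = 65: 65/1
a_1 = 1: 66/1
a_2 = 1: 131/2
a_3 = 1: 197/3
a_4 = 3: 722/11
a_5 = 1: 919/14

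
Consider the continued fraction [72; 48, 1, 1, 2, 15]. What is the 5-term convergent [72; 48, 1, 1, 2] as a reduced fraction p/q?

Start with 2.
1 + 1/(2/1) = 1 + 1/2 = 3/2
1 + 1/(3/2) = 1 + 2/3 = 5/3
48 + 1/(5/3) = 48 + 3/5 = 243/5
72 + 1/(243/5) = 72 + 5/243 = 17501/243

17501/243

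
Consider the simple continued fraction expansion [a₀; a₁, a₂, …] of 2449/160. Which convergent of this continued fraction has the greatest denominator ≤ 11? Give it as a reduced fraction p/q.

a_0 = 15: 15/1  (≤ bound)
a_1 = 3: 46/3  (≤ bound)
a_2 = 3: 153/10  (≤ bound)
a_3 = 1: 199/13  (> 11, stop)

153/10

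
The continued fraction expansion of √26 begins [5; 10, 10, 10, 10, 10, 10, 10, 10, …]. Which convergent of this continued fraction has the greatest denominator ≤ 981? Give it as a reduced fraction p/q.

515/101

a_0 = 5: 5/1  (≤ bound)
a_1 = 10: 51/10  (≤ bound)
a_2 = 10: 515/101  (≤ bound)
a_3 = 10: 5201/1020  (> 981, stop)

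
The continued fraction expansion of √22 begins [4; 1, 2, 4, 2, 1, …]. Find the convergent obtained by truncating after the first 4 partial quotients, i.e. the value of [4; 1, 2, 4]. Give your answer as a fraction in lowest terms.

61/13

Start with 4.
2 + 1/(4/1) = 2 + 1/4 = 9/4
1 + 1/(9/4) = 1 + 4/9 = 13/9
4 + 1/(13/9) = 4 + 9/13 = 61/13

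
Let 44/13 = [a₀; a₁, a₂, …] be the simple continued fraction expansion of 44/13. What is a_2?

44 ÷ 13 → quotient 3, remainder 5
13 ÷ 5 → quotient 2, remainder 3
5 ÷ 3 → quotient 1, remainder 2

1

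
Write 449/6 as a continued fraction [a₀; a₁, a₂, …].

Repeatedly divide and take the remainder:
⌊449/6⌋ = 74, remainder 5
⌊6/5⌋ = 1, remainder 1
⌊5/1⌋ = 5, remainder 0

[74; 1, 5]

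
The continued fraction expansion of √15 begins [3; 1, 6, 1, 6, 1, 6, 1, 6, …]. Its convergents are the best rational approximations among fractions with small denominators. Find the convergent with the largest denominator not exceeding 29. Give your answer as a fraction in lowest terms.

a_0 = 3: 3/1  (≤ bound)
a_1 = 1: 4/1  (≤ bound)
a_2 = 6: 27/7  (≤ bound)
a_3 = 1: 31/8  (≤ bound)
a_4 = 6: 213/55  (> 29, stop)

31/8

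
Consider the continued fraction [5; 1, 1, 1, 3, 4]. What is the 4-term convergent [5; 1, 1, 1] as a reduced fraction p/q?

17/3

Start with 1.
1 + 1/(1/1) = 1 + 1/1 = 2/1
1 + 1/(2/1) = 1 + 1/2 = 3/2
5 + 1/(3/2) = 5 + 2/3 = 17/3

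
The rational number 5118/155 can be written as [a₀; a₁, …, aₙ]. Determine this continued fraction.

Apply division with remainder until the remainder is 0:
5118 = 33·155 + 3, so a_0 = 33
155 = 51·3 + 2, so a_1 = 51
3 = 1·2 + 1, so a_2 = 1
2 = 2·1 + 0, so a_3 = 2

[33; 51, 1, 2]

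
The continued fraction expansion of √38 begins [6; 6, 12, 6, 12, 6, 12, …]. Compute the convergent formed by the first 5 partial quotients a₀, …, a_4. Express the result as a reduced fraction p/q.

a_0 = 6: 6/1
a_1 = 6: 37/6
a_2 = 12: 450/73
a_3 = 6: 2737/444
a_4 = 12: 33294/5401

33294/5401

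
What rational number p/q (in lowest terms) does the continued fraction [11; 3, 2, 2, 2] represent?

463/41

Work from the innermost term outward:
Start with 2.
2 + 1/(2/1) = 2 + 1/2 = 5/2
2 + 1/(5/2) = 2 + 2/5 = 12/5
3 + 1/(12/5) = 3 + 5/12 = 41/12
11 + 1/(41/12) = 11 + 12/41 = 463/41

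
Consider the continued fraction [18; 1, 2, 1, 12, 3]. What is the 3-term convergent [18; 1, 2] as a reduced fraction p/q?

56/3

Start with 2.
1 + 1/(2/1) = 1 + 1/2 = 3/2
18 + 1/(3/2) = 18 + 2/3 = 56/3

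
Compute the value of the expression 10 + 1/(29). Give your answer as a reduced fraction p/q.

291/29

a_0 = 10: 10/1
a_1 = 29: 291/29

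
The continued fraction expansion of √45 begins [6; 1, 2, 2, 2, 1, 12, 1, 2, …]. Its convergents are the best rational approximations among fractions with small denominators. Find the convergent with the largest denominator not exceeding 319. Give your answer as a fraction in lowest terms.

a_0 = 6: 6/1  (≤ bound)
a_1 = 1: 7/1  (≤ bound)
a_2 = 2: 20/3  (≤ bound)
a_3 = 2: 47/7  (≤ bound)
a_4 = 2: 114/17  (≤ bound)
a_5 = 1: 161/24  (≤ bound)
a_6 = 12: 2046/305  (≤ bound)
a_7 = 1: 2207/329  (> 319, stop)

2046/305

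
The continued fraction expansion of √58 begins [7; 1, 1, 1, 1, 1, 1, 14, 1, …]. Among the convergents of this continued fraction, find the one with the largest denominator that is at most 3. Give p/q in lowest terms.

23/3

List convergents until the denominator exceeds the bound:
a_0 = 7: 7/1  (≤ bound)
a_1 = 1: 8/1  (≤ bound)
a_2 = 1: 15/2  (≤ bound)
a_3 = 1: 23/3  (≤ bound)
a_4 = 1: 38/5  (> 3, stop)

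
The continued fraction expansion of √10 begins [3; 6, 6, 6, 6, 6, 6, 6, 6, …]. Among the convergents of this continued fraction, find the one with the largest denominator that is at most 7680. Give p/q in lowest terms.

List convergents until the denominator exceeds the bound:
a_0 = 3: 3/1  (≤ bound)
a_1 = 6: 19/6  (≤ bound)
a_2 = 6: 117/37  (≤ bound)
a_3 = 6: 721/228  (≤ bound)
a_4 = 6: 4443/1405  (≤ bound)
a_5 = 6: 27379/8658  (> 7680, stop)

4443/1405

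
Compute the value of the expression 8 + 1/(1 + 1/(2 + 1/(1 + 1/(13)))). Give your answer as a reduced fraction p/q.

Start with 13.
1 + 1/(13/1) = 1 + 1/13 = 14/13
2 + 1/(14/13) = 2 + 13/14 = 41/14
1 + 1/(41/14) = 1 + 14/41 = 55/41
8 + 1/(55/41) = 8 + 41/55 = 481/55

481/55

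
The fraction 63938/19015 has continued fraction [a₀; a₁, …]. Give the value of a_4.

7

⌊63938/19015⌋ = 3, remainder 6893
⌊19015/6893⌋ = 2, remainder 5229
⌊6893/5229⌋ = 1, remainder 1664
⌊5229/1664⌋ = 3, remainder 237
⌊1664/237⌋ = 7, remainder 5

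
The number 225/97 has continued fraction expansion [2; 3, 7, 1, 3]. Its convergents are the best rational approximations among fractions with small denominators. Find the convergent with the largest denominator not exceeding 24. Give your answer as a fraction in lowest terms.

51/22

List convergents until the denominator exceeds the bound:
a_0 = 2: 2/1  (≤ bound)
a_1 = 3: 7/3  (≤ bound)
a_2 = 7: 51/22  (≤ bound)
a_3 = 1: 58/25  (> 24, stop)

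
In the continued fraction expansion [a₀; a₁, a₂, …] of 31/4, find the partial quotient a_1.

31 ÷ 4 → quotient 7, remainder 3
4 ÷ 3 → quotient 1, remainder 1

1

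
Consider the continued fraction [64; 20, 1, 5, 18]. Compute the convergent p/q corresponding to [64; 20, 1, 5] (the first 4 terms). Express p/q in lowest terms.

Start with 5.
1 + 1/(5/1) = 1 + 1/5 = 6/5
20 + 1/(6/5) = 20 + 5/6 = 125/6
64 + 1/(125/6) = 64 + 6/125 = 8006/125

8006/125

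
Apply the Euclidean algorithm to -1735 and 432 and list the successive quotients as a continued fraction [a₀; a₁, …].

Repeatedly divide and take the remainder:
-1735 ÷ 432 → quotient -5, remainder 425
432 ÷ 425 → quotient 1, remainder 7
425 ÷ 7 → quotient 60, remainder 5
7 ÷ 5 → quotient 1, remainder 2
5 ÷ 2 → quotient 2, remainder 1
2 ÷ 1 → quotient 2, remainder 0

[-5; 1, 60, 1, 2, 2]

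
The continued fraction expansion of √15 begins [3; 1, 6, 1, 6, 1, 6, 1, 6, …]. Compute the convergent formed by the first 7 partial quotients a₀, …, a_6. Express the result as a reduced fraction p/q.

Compute successive convergents:
a_0 = 3: 3/1
a_1 = 1: 4/1
a_2 = 6: 27/7
a_3 = 1: 31/8
a_4 = 6: 213/55
a_5 = 1: 244/63
a_6 = 6: 1677/433

1677/433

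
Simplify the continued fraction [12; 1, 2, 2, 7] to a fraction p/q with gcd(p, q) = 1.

Starting at the tail and folding back:
Start with 7.
2 + 1/(7/1) = 2 + 1/7 = 15/7
2 + 1/(15/7) = 2 + 7/15 = 37/15
1 + 1/(37/15) = 1 + 15/37 = 52/37
12 + 1/(52/37) = 12 + 37/52 = 661/52

661/52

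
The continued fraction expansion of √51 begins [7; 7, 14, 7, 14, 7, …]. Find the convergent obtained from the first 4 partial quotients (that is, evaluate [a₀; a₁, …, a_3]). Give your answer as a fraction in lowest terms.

4999/700

Compute successive convergents:
a_0 = 7: 7/1
a_1 = 7: 50/7
a_2 = 14: 707/99
a_3 = 7: 4999/700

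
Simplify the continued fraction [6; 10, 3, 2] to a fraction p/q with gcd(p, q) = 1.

439/72

Collapse the nested fraction from the inside out:
Start with 2.
3 + 1/(2/1) = 3 + 1/2 = 7/2
10 + 1/(7/2) = 10 + 2/7 = 72/7
6 + 1/(72/7) = 6 + 7/72 = 439/72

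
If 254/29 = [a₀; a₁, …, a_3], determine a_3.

7

254 ÷ 29 → quotient 8, remainder 22
29 ÷ 22 → quotient 1, remainder 7
22 ÷ 7 → quotient 3, remainder 1
7 ÷ 1 → quotient 7, remainder 0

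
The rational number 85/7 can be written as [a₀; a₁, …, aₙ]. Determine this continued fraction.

[12; 7]

85 ÷ 7 → quotient 12, remainder 1
7 ÷ 1 → quotient 7, remainder 0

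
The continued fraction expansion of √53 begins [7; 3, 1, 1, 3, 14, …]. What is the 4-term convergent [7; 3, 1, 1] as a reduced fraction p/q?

Start with 1.
1 + 1/(1/1) = 1 + 1/1 = 2/1
3 + 1/(2/1) = 3 + 1/2 = 7/2
7 + 1/(7/2) = 7 + 2/7 = 51/7

51/7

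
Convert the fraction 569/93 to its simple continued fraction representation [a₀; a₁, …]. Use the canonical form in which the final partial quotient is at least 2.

[6; 8, 2, 5]

Run the Euclidean algorithm, recording each quotient:
⌊569/93⌋ = 6, remainder 11
⌊93/11⌋ = 8, remainder 5
⌊11/5⌋ = 2, remainder 1
⌊5/1⌋ = 5, remainder 0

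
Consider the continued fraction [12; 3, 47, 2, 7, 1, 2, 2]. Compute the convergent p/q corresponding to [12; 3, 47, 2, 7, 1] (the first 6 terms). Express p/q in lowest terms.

30063/2438

Compute successive convergents:
a_0 = 12: 12/1
a_1 = 3: 37/3
a_2 = 47: 1751/142
a_3 = 2: 3539/287
a_4 = 7: 26524/2151
a_5 = 1: 30063/2438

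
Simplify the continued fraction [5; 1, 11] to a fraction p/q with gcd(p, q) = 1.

71/12

a_0 = 5: 5/1
a_1 = 1: 6/1
a_2 = 11: 71/12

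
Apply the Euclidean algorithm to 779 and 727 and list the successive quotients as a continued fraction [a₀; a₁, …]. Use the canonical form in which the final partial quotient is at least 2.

⌊779/727⌋ = 1, remainder 52
⌊727/52⌋ = 13, remainder 51
⌊52/51⌋ = 1, remainder 1
⌊51/1⌋ = 51, remainder 0

[1; 13, 1, 51]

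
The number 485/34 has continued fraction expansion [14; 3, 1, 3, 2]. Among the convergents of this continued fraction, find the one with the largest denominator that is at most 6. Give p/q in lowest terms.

a_0 = 14: 14/1  (≤ bound)
a_1 = 3: 43/3  (≤ bound)
a_2 = 1: 57/4  (≤ bound)
a_3 = 3: 214/15  (> 6, stop)

57/4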